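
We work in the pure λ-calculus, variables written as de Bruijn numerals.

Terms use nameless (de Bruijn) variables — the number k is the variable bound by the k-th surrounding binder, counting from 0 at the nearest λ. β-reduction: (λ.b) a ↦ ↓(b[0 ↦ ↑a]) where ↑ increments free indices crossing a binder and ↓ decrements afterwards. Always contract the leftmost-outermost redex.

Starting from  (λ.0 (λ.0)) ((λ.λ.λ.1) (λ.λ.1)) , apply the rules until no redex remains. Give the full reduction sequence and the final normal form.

  start: (λ.0 (λ.0)) ((λ.λ.λ.1) (λ.λ.1))
  [1] (λ.λ.λ.1) (λ.λ.1) (λ.0)
  [2] (λ.λ.1) (λ.0)
  [3] λ.λ.0

Answer: normal form = λ.λ.0  (in 3 steps)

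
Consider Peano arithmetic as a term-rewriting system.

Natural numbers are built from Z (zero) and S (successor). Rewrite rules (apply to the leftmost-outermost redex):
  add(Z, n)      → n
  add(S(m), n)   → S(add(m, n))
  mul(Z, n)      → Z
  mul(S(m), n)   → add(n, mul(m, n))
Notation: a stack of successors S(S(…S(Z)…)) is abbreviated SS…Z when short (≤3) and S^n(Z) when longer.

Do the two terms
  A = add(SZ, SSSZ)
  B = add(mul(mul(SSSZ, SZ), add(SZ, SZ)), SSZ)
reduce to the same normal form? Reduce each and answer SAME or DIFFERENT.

Term A:
  start: add(SZ, SSSZ)
  step 1: S(add(Z, SSSZ))
  step 2: S^4(Z)

Term B:
  start: add(mul(mul(SSSZ, SZ), add(SZ, SZ)), SSZ)
  step 1: add(mul(add(SZ, mul(SSZ, SZ)), add(SZ, SZ)), SSZ)
  step 2: add(mul(S(add(Z, mul(SSZ, SZ))), add(SZ, SZ)), SSZ)
  step 3: add(add(add(SZ, SZ), mul(add(Z, mul(SSZ, SZ)), add(SZ, SZ))), SSZ)
  step 4: add(add(S(add(Z, SZ)), mul(add(Z, mul(SSZ, SZ)), add(SZ, SZ))), SSZ)
  step 5: add(S(add(add(Z, SZ), mul(add(Z, mul(SSZ, SZ)), add(SZ, SZ)))), SSZ)
  step 6: S(add(add(add(Z, SZ), mul(add(Z, mul(SSZ, SZ)), add(SZ, SZ))), SSZ))
  step 7: S(add(add(SZ, mul(add(Z, mul(SSZ, SZ)), add(SZ, SZ))), SSZ))
  step 8: S(add(S(add(Z, mul(add(Z, mul(SSZ, SZ)), add(SZ, SZ)))), SSZ))
  step 9: S(S(add(add(Z, mul(add(Z, mul(SSZ, SZ)), add(SZ, SZ))), SSZ)))
  step 10: S(S(add(mul(add(Z, mul(SSZ, SZ)), add(SZ, SZ)), SSZ)))
  step 11: S(S(add(mul(mul(SSZ, SZ), add(SZ, SZ)), SSZ)))
  step 12: S(S(add(mul(add(SZ, mul(SZ, SZ)), add(SZ, SZ)), SSZ)))
  step 13: S(S(add(mul(S(add(Z, mul(SZ, SZ))), add(SZ, SZ)), SSZ)))
  step 14: S(S(add(add(add(SZ, SZ), mul(add(Z, mul(SZ, SZ)), add(SZ, SZ))), SSZ)))
  step 15: S(S(add(add(S(add(Z, SZ)), mul(add(Z, mul(SZ, SZ)), add(SZ, SZ))), SSZ)))
  step 16: S(S(add(S(add(add(Z, SZ), mul(add(Z, mul(SZ, SZ)), add(SZ, SZ)))), SSZ)))
  step 17: S(S(S(add(add(add(Z, SZ), mul(add(Z, mul(SZ, SZ)), add(SZ, SZ))), SSZ))))
  step 18: S(S(S(add(add(SZ, mul(add(Z, mul(SZ, SZ)), add(SZ, SZ))), SSZ))))
  step 19: S(S(S(add(S(add(Z, mul(add(Z, mul(SZ, SZ)), add(SZ, SZ)))), SSZ))))
  step 20: S(S(S(S(add(add(Z, mul(add(Z, mul(SZ, SZ)), add(SZ, SZ))), SSZ)))))
  step 21: S(S(S(S(add(mul(add(Z, mul(SZ, SZ)), add(SZ, SZ)), SSZ)))))
  step 22: S(S(S(S(add(mul(mul(SZ, SZ), add(SZ, SZ)), SSZ)))))
  step 23: S(S(S(S(add(mul(add(SZ, mul(Z, SZ)), add(SZ, SZ)), SSZ)))))
  step 24: S(S(S(S(add(mul(S(add(Z, mul(Z, SZ))), add(SZ, SZ)), SSZ)))))
  step 25: S(S(S(S(add(add(add(SZ, SZ), mul(add(Z, mul(Z, SZ)), add(SZ, SZ))), SSZ)))))
  step 26: S(S(S(S(add(add(S(add(Z, SZ)), mul(add(Z, mul(Z, SZ)), add(SZ, SZ))), SSZ)))))
  step 27: S(S(S(S(add(S(add(add(Z, SZ), mul(add(Z, mul(Z, SZ)), add(SZ, SZ)))), SSZ)))))
  step 28: S(S(S(S(S(add(add(add(Z, SZ), mul(add(Z, mul(Z, SZ)), add(SZ, SZ))), SSZ))))))
  step 29: S(S(S(S(S(add(add(SZ, mul(add(Z, mul(Z, SZ)), add(SZ, SZ))), SSZ))))))
  step 30: S(S(S(S(S(add(S(add(Z, mul(add(Z, mul(Z, SZ)), add(SZ, SZ)))), SSZ))))))
  step 31: S(S(S(S(S(S(add(add(Z, mul(add(Z, mul(Z, SZ)), add(SZ, SZ))), SSZ)))))))
  step 32: S(S(S(S(S(S(add(mul(add(Z, mul(Z, SZ)), add(SZ, SZ)), SSZ)))))))
  step 33: S(S(S(S(S(S(add(mul(mul(Z, SZ), add(SZ, SZ)), SSZ)))))))
  step 34: S(S(S(S(S(S(add(mul(Z, add(SZ, SZ)), SSZ)))))))
  step 35: S(S(S(S(S(S(add(Z, SSZ)))))))
  step 36: S^8(Z)

Answer: DIFFERENT — A ⇓ S^4(Z), B ⇓ S^8(Z)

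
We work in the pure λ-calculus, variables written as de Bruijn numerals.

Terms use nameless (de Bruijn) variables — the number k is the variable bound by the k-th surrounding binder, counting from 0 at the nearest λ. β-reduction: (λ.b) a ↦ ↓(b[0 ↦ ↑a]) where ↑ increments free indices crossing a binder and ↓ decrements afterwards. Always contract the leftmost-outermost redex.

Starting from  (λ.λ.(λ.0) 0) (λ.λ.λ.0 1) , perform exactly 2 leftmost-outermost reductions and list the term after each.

  start: (λ.λ.(λ.0) 0) (λ.λ.λ.0 1)
  →1  λ.(λ.0) 0
  →2  λ.0

Answer: after 2 steps: λ.0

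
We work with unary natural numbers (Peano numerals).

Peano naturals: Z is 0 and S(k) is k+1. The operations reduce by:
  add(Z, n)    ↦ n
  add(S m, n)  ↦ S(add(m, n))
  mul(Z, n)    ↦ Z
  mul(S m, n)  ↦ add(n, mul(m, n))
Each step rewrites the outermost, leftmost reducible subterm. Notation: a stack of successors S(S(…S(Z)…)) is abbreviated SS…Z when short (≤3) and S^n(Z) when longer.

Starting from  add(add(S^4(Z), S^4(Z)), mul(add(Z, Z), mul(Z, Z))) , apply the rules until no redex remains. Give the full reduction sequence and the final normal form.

Answer: normal form = S^8(Z)  (in 16 steps)

Derivation:
  start: add(add(S^4(Z), S^4(Z)), mul(add(Z, Z), mul(Z, Z)))
  step 1: add(S(add(SSSZ, S^4(Z))), mul(add(Z, Z), mul(Z, Z)))
  step 2: S(add(add(SSSZ, S^4(Z)), mul(add(Z, Z), mul(Z, Z))))
  step 3: S(add(S(add(SSZ, S^4(Z))), mul(add(Z, Z), mul(Z, Z))))
  step 4: S(S(add(add(SSZ, S^4(Z)), mul(add(Z, Z), mul(Z, Z)))))
  step 5: S(S(add(S(add(SZ, S^4(Z))), mul(add(Z, Z), mul(Z, Z)))))
  step 6: S(S(S(add(add(SZ, S^4(Z)), mul(add(Z, Z), mul(Z, Z))))))
  step 7: S(S(S(add(S(add(Z, S^4(Z))), mul(add(Z, Z), mul(Z, Z))))))
  step 8: S(S(S(S(add(add(Z, S^4(Z)), mul(add(Z, Z), mul(Z, Z)))))))
  step 9: S(S(S(S(add(S^4(Z), mul(add(Z, Z), mul(Z, Z)))))))
  step 10: S(S(S(S(S(add(SSSZ, mul(add(Z, Z), mul(Z, Z))))))))
  step 11: S(S(S(S(S(S(add(SSZ, mul(add(Z, Z), mul(Z, Z)))))))))
  step 12: S(S(S(S(S(S(S(add(SZ, mul(add(Z, Z), mul(Z, Z))))))))))
  step 13: S(S(S(S(S(S(S(S(add(Z, mul(add(Z, Z), mul(Z, Z)))))))))))
  step 14: S(S(S(S(S(S(S(S(mul(add(Z, Z), mul(Z, Z))))))))))
  step 15: S(S(S(S(S(S(S(S(mul(Z, mul(Z, Z))))))))))
  step 16: S^8(Z)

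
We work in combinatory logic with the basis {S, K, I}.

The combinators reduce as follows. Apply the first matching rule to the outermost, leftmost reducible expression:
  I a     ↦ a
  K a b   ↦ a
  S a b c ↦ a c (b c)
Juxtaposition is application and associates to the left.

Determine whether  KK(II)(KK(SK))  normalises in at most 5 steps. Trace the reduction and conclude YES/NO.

  start: KK(II)(KK(SK))
  →1  K(KK(SK))
  →2  KK

Answer: YES — reaches normal form KK in 2 ≤ 5 steps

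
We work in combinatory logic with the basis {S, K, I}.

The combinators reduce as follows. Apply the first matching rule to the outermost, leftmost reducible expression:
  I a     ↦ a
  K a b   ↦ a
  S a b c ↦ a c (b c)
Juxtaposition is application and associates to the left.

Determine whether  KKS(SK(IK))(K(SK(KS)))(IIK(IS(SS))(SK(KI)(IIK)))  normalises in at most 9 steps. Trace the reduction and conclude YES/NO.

Answer: YES — reaches normal form S(SS) in 8 ≤ 9 steps

Derivation:
  start: KKS(SK(IK))(K(SK(KS)))(IIK(IS(SS))(SK(KI)(IIK)))
  →1  K(SK(IK))(K(SK(KS)))(IIK(IS(SS))(SK(KI)(IIK)))
  →2  SK(IK)(IIK(IS(SS))(SK(KI)(IIK)))
  →3  K(IIK(IS(SS))(SK(KI)(IIK)))(IK(IIK(IS(SS))(SK(KI)(IIK))))
  →4  IIK(IS(SS))(SK(KI)(IIK))
  →5  IK(IS(SS))(SK(KI)(IIK))
  →6  K(IS(SS))(SK(KI)(IIK))
  →7  IS(SS)
  →8  S(SS)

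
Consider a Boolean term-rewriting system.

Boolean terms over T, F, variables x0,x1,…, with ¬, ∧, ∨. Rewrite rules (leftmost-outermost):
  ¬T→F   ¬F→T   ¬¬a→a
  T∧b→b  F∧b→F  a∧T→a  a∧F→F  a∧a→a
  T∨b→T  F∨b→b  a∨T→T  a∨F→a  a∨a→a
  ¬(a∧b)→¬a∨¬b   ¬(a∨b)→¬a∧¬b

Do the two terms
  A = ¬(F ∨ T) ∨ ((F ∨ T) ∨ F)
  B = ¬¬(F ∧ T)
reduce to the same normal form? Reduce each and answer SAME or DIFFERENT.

Term A:
  start: ¬(F ∨ T) ∨ ((F ∨ T) ∨ F)
  [1] (¬F ∧ ¬T) ∨ ((F ∨ T) ∨ F)
  [2] (T ∧ ¬T) ∨ ((F ∨ T) ∨ F)
  [3] ¬T ∨ ((F ∨ T) ∨ F)
  [4] F ∨ ((F ∨ T) ∨ F)
  [5] (F ∨ T) ∨ F
  [6] F ∨ T
  [7] T

Term B:
  start: ¬¬(F ∧ T)
  [1] F ∧ T
  [2] F

Answer: DIFFERENT — A ⇓ T, B ⇓ F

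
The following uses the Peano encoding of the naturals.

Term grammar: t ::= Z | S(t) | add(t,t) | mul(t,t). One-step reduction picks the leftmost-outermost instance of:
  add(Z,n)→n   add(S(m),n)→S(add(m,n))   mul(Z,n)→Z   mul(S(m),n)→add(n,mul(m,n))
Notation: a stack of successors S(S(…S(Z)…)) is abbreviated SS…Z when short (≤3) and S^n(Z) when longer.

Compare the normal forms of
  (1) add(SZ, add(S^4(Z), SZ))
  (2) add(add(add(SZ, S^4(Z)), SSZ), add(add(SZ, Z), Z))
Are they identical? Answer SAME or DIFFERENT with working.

Term A:
  start: add(SZ, add(S^4(Z), SZ))
  step 1: S(add(Z, add(S^4(Z), SZ)))
  step 2: S(add(S^4(Z), SZ))
  step 3: S(S(add(SSSZ, SZ)))
  step 4: S(S(S(add(SSZ, SZ))))
  step 5: S(S(S(S(add(SZ, SZ)))))
  step 6: S(S(S(S(S(add(Z, SZ))))))
  step 7: S^6(Z)

Term B:
  start: add(add(add(SZ, S^4(Z)), SSZ), add(add(SZ, Z), Z))
  step 1: add(add(S(add(Z, S^4(Z))), SSZ), add(add(SZ, Z), Z))
  step 2: add(S(add(add(Z, S^4(Z)), SSZ)), add(add(SZ, Z), Z))
  step 3: S(add(add(add(Z, S^4(Z)), SSZ), add(add(SZ, Z), Z)))
  step 4: S(add(add(S^4(Z), SSZ), add(add(SZ, Z), Z)))
  step 5: S(add(S(add(SSSZ, SSZ)), add(add(SZ, Z), Z)))
  step 6: S(S(add(add(SSSZ, SSZ), add(add(SZ, Z), Z))))
  step 7: S(S(add(S(add(SSZ, SSZ)), add(add(SZ, Z), Z))))
  step 8: S(S(S(add(add(SSZ, SSZ), add(add(SZ, Z), Z)))))
  step 9: S(S(S(add(S(add(SZ, SSZ)), add(add(SZ, Z), Z)))))
  step 10: S(S(S(S(add(add(SZ, SSZ), add(add(SZ, Z), Z))))))
  step 11: S(S(S(S(add(S(add(Z, SSZ)), add(add(SZ, Z), Z))))))
  step 12: S(S(S(S(S(add(add(Z, SSZ), add(add(SZ, Z), Z)))))))
  step 13: S(S(S(S(S(add(SSZ, add(add(SZ, Z), Z)))))))
  step 14: S(S(S(S(S(S(add(SZ, add(add(SZ, Z), Z))))))))
  step 15: S(S(S(S(S(S(S(add(Z, add(add(SZ, Z), Z)))))))))
  step 16: S(S(S(S(S(S(S(add(add(SZ, Z), Z))))))))
  step 17: S(S(S(S(S(S(S(add(S(add(Z, Z)), Z))))))))
  step 18: S(S(S(S(S(S(S(S(add(add(Z, Z), Z)))))))))
  step 19: S(S(S(S(S(S(S(S(add(Z, Z)))))))))
  step 20: S^8(Z)

Answer: DIFFERENT — A ⇓ S^6(Z), B ⇓ S^8(Z)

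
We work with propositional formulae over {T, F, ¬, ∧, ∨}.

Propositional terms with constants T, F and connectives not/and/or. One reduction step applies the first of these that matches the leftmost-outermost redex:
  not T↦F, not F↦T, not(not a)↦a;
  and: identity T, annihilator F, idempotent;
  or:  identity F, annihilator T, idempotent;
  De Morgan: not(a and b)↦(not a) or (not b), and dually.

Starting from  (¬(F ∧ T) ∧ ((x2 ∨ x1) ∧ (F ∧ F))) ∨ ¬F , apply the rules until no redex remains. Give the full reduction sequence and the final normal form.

  start: (¬(F ∧ T) ∧ ((x2 ∨ x1) ∧ (F ∧ F))) ∨ ¬F
  step 1: ((¬F ∨ ¬T) ∧ ((x2 ∨ x1) ∧ (F ∧ F))) ∨ ¬F
  step 2: ((T ∨ ¬T) ∧ ((x2 ∨ x1) ∧ (F ∧ F))) ∨ ¬F
  step 3: (T ∧ ((x2 ∨ x1) ∧ (F ∧ F))) ∨ ¬F
  step 4: ((x2 ∨ x1) ∧ (F ∧ F)) ∨ ¬F
  step 5: ((x2 ∨ x1) ∧ F) ∨ ¬F
  step 6: F ∨ ¬F
  step 7: ¬F
  step 8: T

Answer: normal form = T  (in 8 steps)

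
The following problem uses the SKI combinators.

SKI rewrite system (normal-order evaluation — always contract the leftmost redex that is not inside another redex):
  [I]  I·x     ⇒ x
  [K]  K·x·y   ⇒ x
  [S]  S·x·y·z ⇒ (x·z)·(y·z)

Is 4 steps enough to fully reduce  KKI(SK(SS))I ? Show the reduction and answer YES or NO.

  start: KKI(SK(SS))I
  [1] K(SK(SS))I
  [2] SK(SS)

Answer: YES — reaches normal form SK(SS) in 2 ≤ 4 steps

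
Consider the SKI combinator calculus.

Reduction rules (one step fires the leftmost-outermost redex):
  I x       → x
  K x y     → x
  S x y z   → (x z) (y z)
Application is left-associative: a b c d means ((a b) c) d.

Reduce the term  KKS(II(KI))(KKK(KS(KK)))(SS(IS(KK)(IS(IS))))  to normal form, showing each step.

Answer: normal form = I  (in 5 steps)

Working:
  start: KKS(II(KI))(KKK(KS(KK)))(SS(IS(KK)(IS(IS))))
  step 1: K(II(KI))(KKK(KS(KK)))(SS(IS(KK)(IS(IS))))
  step 2: II(KI)(SS(IS(KK)(IS(IS))))
  step 3: I(KI)(SS(IS(KK)(IS(IS))))
  step 4: KI(SS(IS(KK)(IS(IS))))
  step 5: I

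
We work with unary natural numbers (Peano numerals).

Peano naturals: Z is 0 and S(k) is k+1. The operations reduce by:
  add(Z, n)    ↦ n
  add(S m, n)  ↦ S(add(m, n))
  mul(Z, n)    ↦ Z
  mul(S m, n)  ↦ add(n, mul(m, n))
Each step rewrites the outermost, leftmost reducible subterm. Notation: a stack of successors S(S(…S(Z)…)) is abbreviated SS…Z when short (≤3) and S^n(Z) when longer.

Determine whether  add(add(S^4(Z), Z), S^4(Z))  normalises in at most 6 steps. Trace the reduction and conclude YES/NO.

  start: add(add(S^4(Z), Z), S^4(Z))
  →1  add(S(add(SSSZ, Z)), S^4(Z))
  →2  S(add(add(SSSZ, Z), S^4(Z)))
  →3  S(add(S(add(SSZ, Z)), S^4(Z)))
  →4  S(S(add(add(SSZ, Z), S^4(Z))))
  →5  S(S(add(S(add(SZ, Z)), S^4(Z))))
  →6  S(S(S(add(add(SZ, Z), S^4(Z)))))

Answer: NO — after 6 steps the term is S(S(S(add(add(SZ, Z), S^4(Z))))), not yet normal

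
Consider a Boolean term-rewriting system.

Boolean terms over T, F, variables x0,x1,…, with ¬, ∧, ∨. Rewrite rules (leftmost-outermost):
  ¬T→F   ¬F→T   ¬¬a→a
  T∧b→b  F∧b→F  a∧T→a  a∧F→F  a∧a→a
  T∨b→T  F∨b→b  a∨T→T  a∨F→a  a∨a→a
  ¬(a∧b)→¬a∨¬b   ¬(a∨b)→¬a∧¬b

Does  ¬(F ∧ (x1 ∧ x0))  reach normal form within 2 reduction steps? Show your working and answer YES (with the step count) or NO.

  start: ¬(F ∧ (x1 ∧ x0))
  step 1: ¬F ∨ ¬(x1 ∧ x0)
  step 2: T ∨ ¬(x1 ∧ x0)

Answer: NO — after 2 steps the term is T ∨ ¬(x1 ∧ x0), not yet normal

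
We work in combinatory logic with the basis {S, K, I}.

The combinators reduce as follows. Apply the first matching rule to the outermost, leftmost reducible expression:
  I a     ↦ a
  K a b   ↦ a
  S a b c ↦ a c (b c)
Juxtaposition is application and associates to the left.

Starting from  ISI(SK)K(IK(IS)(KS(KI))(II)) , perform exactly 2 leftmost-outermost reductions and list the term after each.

Answer: after 2 steps: IK(SKK)(IK(IS)(KS(KI))(II))

Derivation:
  start: ISI(SK)K(IK(IS)(KS(KI))(II))
  →1  SI(SK)K(IK(IS)(KS(KI))(II))
  →2  IK(SKK)(IK(IS)(KS(KI))(II))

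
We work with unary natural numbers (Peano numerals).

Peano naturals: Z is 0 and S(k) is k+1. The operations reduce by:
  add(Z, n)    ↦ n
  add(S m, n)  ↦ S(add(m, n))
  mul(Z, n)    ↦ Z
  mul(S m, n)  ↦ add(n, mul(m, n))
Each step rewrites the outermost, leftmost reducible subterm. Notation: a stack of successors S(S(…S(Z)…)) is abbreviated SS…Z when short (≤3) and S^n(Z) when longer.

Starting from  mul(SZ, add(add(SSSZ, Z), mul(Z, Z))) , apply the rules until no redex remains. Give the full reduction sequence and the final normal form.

Answer: normal form = SSSZ  (in 15 steps)

Derivation:
  start: mul(SZ, add(add(SSSZ, Z), mul(Z, Z)))
  →1  add(add(add(SSSZ, Z), mul(Z, Z)), mul(Z, add(add(SSSZ, Z), mul(Z, Z))))
  →2  add(add(S(add(SSZ, Z)), mul(Z, Z)), mul(Z, add(add(SSSZ, Z), mul(Z, Z))))
  →3  add(S(add(add(SSZ, Z), mul(Z, Z))), mul(Z, add(add(SSSZ, Z), mul(Z, Z))))
  →4  S(add(add(add(SSZ, Z), mul(Z, Z)), mul(Z, add(add(SSSZ, Z), mul(Z, Z)))))
  →5  S(add(add(S(add(SZ, Z)), mul(Z, Z)), mul(Z, add(add(SSSZ, Z), mul(Z, Z)))))
  →6  S(add(S(add(add(SZ, Z), mul(Z, Z))), mul(Z, add(add(SSSZ, Z), mul(Z, Z)))))
  →7  S(S(add(add(add(SZ, Z), mul(Z, Z)), mul(Z, add(add(SSSZ, Z), mul(Z, Z))))))
  →8  S(S(add(add(S(add(Z, Z)), mul(Z, Z)), mul(Z, add(add(SSSZ, Z), mul(Z, Z))))))
  →9  S(S(add(S(add(add(Z, Z), mul(Z, Z))), mul(Z, add(add(SSSZ, Z), mul(Z, Z))))))
  →10  S(S(S(add(add(add(Z, Z), mul(Z, Z)), mul(Z, add(add(SSSZ, Z), mul(Z, Z)))))))
  →11  S(S(S(add(add(Z, mul(Z, Z)), mul(Z, add(add(SSSZ, Z), mul(Z, Z)))))))
  →12  S(S(S(add(mul(Z, Z), mul(Z, add(add(SSSZ, Z), mul(Z, Z)))))))
  →13  S(S(S(add(Z, mul(Z, add(add(SSSZ, Z), mul(Z, Z)))))))
  →14  S(S(S(mul(Z, add(add(SSSZ, Z), mul(Z, Z))))))
  →15  SSSZ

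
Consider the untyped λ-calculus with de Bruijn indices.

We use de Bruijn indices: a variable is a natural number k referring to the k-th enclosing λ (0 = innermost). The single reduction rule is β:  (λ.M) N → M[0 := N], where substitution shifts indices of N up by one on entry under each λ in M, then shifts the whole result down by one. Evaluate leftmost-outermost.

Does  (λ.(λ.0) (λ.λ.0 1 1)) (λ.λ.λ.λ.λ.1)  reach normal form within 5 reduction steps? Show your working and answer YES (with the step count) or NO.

  start: (λ.(λ.0) (λ.λ.0 1 1)) (λ.λ.λ.λ.λ.1)
  [1] (λ.0) (λ.λ.0 1 1)
  [2] λ.λ.0 1 1

Answer: YES — reaches normal form λ.λ.0 1 1 in 2 ≤ 5 steps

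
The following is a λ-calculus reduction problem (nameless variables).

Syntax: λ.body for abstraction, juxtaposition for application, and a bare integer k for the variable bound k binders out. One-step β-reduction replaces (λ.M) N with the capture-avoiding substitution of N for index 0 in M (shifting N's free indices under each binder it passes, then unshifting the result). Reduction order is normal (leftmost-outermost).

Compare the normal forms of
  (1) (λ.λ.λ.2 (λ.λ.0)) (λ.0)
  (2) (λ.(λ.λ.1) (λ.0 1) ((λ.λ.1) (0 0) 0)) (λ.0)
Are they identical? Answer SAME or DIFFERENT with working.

Answer: DIFFERENT — A ⇓ λ.λ.λ.λ.0, B ⇓ λ.0 (λ.0)

Derivation:
Term A:
  start: (λ.λ.λ.2 (λ.λ.0)) (λ.0)
  [1] λ.λ.(λ.0) (λ.λ.0)
  [2] λ.λ.λ.λ.0

Term B:
  start: (λ.(λ.λ.1) (λ.0 1) ((λ.λ.1) (0 0) 0)) (λ.0)
  [1] (λ.λ.1) (λ.0 (λ.0)) ((λ.λ.1) ((λ.0) (λ.0)) (λ.0))
  [2] (λ.λ.0 (λ.0)) ((λ.λ.1) ((λ.0) (λ.0)) (λ.0))
  [3] λ.0 (λ.0)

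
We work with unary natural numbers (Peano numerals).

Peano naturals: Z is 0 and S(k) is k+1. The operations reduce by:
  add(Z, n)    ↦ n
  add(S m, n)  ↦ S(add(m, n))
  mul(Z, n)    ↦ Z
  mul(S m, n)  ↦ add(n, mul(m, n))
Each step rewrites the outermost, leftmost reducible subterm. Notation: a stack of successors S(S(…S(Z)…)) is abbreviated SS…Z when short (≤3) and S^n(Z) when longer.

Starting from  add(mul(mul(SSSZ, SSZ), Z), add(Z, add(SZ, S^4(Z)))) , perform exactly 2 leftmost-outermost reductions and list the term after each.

  start: add(mul(mul(SSSZ, SSZ), Z), add(Z, add(SZ, S^4(Z))))
  [1] add(mul(add(SSZ, mul(SSZ, SSZ)), Z), add(Z, add(SZ, S^4(Z))))
  [2] add(mul(S(add(SZ, mul(SSZ, SSZ))), Z), add(Z, add(SZ, S^4(Z))))

Answer: after 2 steps: add(mul(S(add(SZ, mul(SSZ, SSZ))), Z), add(Z, add(SZ, S^4(Z))))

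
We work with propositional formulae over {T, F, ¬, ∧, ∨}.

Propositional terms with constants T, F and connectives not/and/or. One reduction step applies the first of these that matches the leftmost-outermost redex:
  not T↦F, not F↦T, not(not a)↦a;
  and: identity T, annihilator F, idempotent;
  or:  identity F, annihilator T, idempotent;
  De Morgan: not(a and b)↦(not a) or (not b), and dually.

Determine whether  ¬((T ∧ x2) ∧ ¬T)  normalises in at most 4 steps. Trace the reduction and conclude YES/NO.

Answer: NO — after 4 steps the term is ¬x2 ∨ ¬¬T, not yet normal

Reduction:
  start: ¬((T ∧ x2) ∧ ¬T)
  →1  ¬(T ∧ x2) ∨ ¬¬T
  →2  (¬T ∨ ¬x2) ∨ ¬¬T
  →3  (F ∨ ¬x2) ∨ ¬¬T
  →4  ¬x2 ∨ ¬¬T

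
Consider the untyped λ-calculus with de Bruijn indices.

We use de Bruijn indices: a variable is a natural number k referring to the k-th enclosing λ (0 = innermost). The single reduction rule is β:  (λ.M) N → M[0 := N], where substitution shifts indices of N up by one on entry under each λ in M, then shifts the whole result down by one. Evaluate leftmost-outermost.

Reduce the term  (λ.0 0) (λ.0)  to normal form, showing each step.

Answer: normal form = λ.0  (in 2 steps)

Derivation:
  start: (λ.0 0) (λ.0)
  step 1: (λ.0) (λ.0)
  step 2: λ.0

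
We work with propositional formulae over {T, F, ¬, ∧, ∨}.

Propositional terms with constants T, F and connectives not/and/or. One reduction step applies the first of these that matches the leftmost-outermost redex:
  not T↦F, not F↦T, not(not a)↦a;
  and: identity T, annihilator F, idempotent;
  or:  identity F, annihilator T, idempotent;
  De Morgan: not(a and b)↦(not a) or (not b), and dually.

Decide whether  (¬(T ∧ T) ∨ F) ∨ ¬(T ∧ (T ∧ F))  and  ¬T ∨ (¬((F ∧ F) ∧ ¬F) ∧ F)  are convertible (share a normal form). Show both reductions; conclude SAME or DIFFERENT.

Answer: DIFFERENT — A ⇓ T, B ⇓ F

Reduction:
Term A:
  start: (¬(T ∧ T) ∨ F) ∨ ¬(T ∧ (T ∧ F))
  [1] ¬(T ∧ T) ∨ ¬(T ∧ (T ∧ F))
  [2] (¬T ∨ ¬T) ∨ ¬(T ∧ (T ∧ F))
  [3] ¬T ∨ ¬(T ∧ (T ∧ F))
  [4] F ∨ ¬(T ∧ (T ∧ F))
  [5] ¬(T ∧ (T ∧ F))
  [6] ¬T ∨ ¬(T ∧ F)
  [7] F ∨ ¬(T ∧ F)
  [8] ¬(T ∧ F)
  [9] ¬T ∨ ¬F
  [10] F ∨ ¬F
  [11] ¬F
  [12] T

Term B:
  start: ¬T ∨ (¬((F ∧ F) ∧ ¬F) ∧ F)
  [1] F ∨ (¬((F ∧ F) ∧ ¬F) ∧ F)
  [2] ¬((F ∧ F) ∧ ¬F) ∧ F
  [3] F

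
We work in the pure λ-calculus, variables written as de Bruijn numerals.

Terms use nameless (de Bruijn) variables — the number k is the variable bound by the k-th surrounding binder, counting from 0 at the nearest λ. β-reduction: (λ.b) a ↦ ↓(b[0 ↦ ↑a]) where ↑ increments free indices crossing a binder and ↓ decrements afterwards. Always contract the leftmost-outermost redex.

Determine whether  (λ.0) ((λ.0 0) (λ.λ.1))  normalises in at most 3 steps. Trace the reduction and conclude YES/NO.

Answer: YES — reaches normal form λ.λ.λ.1 in 3 ≤ 3 steps

Working:
  start: (λ.0) ((λ.0 0) (λ.λ.1))
  step 1: (λ.0 0) (λ.λ.1)
  step 2: (λ.λ.1) (λ.λ.1)
  step 3: λ.λ.λ.1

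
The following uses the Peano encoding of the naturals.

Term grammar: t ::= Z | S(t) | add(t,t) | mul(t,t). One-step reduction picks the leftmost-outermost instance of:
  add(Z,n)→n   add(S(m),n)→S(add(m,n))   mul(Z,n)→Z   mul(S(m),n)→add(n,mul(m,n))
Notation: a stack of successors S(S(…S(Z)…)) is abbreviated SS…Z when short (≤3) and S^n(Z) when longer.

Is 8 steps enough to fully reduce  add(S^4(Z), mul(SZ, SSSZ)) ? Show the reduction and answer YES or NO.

Answer: NO — after 8 steps the term is S(S(S(S(S(S(add(SZ, mul(Z, SSSZ)))))))), not yet normal

Working:
  start: add(S^4(Z), mul(SZ, SSSZ))
  [1] S(add(SSSZ, mul(SZ, SSSZ)))
  [2] S(S(add(SSZ, mul(SZ, SSSZ))))
  [3] S(S(S(add(SZ, mul(SZ, SSSZ)))))
  [4] S(S(S(S(add(Z, mul(SZ, SSSZ))))))
  [5] S(S(S(S(mul(SZ, SSSZ)))))
  [6] S(S(S(S(add(SSSZ, mul(Z, SSSZ))))))
  [7] S(S(S(S(S(add(SSZ, mul(Z, SSSZ)))))))
  [8] S(S(S(S(S(S(add(SZ, mul(Z, SSSZ))))))))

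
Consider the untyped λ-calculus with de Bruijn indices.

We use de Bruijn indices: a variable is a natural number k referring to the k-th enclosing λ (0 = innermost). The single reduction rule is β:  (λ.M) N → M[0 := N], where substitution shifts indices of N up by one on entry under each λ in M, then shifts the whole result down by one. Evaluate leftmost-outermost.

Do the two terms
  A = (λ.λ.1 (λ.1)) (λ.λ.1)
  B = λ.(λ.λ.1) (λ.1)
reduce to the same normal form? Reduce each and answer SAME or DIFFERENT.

Term A:
  start: (λ.λ.1 (λ.1)) (λ.λ.1)
  →1  λ.(λ.λ.1) (λ.1)
  →2  λ.λ.λ.2

Term B:
  start: λ.(λ.λ.1) (λ.1)
  →1  λ.λ.λ.2

Answer: SAME — A ⇓ λ.λ.λ.2, B ⇓ λ.λ.λ.2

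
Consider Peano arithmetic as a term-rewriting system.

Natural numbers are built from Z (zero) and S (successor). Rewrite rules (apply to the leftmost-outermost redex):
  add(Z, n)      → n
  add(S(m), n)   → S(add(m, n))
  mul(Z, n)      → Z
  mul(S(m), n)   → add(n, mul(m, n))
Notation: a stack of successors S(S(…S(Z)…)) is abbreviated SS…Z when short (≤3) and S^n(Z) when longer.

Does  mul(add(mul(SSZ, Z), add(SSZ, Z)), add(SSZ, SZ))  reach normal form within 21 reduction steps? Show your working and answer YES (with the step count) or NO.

Answer: NO — after 21 steps the term is S(S(S(S(S(add(add(Z, SZ), mul(add(Z, Z), add(SSZ, SZ)))))))), not yet normal

Reduction:
  start: mul(add(mul(SSZ, Z), add(SSZ, Z)), add(SSZ, SZ))
  [1] mul(add(add(Z, mul(SZ, Z)), add(SSZ, Z)), add(SSZ, SZ))
  [2] mul(add(mul(SZ, Z), add(SSZ, Z)), add(SSZ, SZ))
  [3] mul(add(add(Z, mul(Z, Z)), add(SSZ, Z)), add(SSZ, SZ))
  [4] mul(add(mul(Z, Z), add(SSZ, Z)), add(SSZ, SZ))
  [5] mul(add(Z, add(SSZ, Z)), add(SSZ, SZ))
  [6] mul(add(SSZ, Z), add(SSZ, SZ))
  [7] mul(S(add(SZ, Z)), add(SSZ, SZ))
  [8] add(add(SSZ, SZ), mul(add(SZ, Z), add(SSZ, SZ)))
  [9] add(S(add(SZ, SZ)), mul(add(SZ, Z), add(SSZ, SZ)))
  [10] S(add(add(SZ, SZ), mul(add(SZ, Z), add(SSZ, SZ))))
  [11] S(add(S(add(Z, SZ)), mul(add(SZ, Z), add(SSZ, SZ))))
  [12] S(S(add(add(Z, SZ), mul(add(SZ, Z), add(SSZ, SZ)))))
  [13] S(S(add(SZ, mul(add(SZ, Z), add(SSZ, SZ)))))
  [14] S(S(S(add(Z, mul(add(SZ, Z), add(SSZ, SZ))))))
  [15] S(S(S(mul(add(SZ, Z), add(SSZ, SZ)))))
  [16] S(S(S(mul(S(add(Z, Z)), add(SSZ, SZ)))))
  [17] S(S(S(add(add(SSZ, SZ), mul(add(Z, Z), add(SSZ, SZ))))))
  [18] S(S(S(add(S(add(SZ, SZ)), mul(add(Z, Z), add(SSZ, SZ))))))
  [19] S(S(S(S(add(add(SZ, SZ), mul(add(Z, Z), add(SSZ, SZ)))))))
  [20] S(S(S(S(add(S(add(Z, SZ)), mul(add(Z, Z), add(SSZ, SZ)))))))
  [21] S(S(S(S(S(add(add(Z, SZ), mul(add(Z, Z), add(SSZ, SZ))))))))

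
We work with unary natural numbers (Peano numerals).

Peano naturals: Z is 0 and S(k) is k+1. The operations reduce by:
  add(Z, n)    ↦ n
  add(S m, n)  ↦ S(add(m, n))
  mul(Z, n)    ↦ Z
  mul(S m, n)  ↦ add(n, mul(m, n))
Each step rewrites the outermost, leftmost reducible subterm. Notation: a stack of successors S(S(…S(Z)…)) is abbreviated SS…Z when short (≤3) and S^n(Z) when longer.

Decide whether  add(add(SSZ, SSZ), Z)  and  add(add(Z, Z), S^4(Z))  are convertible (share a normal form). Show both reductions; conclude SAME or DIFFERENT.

Term A:
  start: add(add(SSZ, SSZ), Z)
  [1] add(S(add(SZ, SSZ)), Z)
  [2] S(add(add(SZ, SSZ), Z))
  [3] S(add(S(add(Z, SSZ)), Z))
  [4] S(S(add(add(Z, SSZ), Z)))
  [5] S(S(add(SSZ, Z)))
  [6] S(S(S(add(SZ, Z))))
  [7] S(S(S(S(add(Z, Z)))))
  [8] S^4(Z)

Term B:
  start: add(add(Z, Z), S^4(Z))
  [1] add(Z, S^4(Z))
  [2] S^4(Z)

Answer: SAME — A ⇓ S^4(Z), B ⇓ S^4(Z)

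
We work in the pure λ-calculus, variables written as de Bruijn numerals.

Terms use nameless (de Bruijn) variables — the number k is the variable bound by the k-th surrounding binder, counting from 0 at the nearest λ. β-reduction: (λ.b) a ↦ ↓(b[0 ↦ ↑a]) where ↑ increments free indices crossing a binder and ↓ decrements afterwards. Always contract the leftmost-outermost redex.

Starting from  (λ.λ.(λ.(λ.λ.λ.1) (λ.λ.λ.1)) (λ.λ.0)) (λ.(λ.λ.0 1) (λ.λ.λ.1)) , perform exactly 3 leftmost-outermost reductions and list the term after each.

  start: (λ.λ.(λ.(λ.λ.λ.1) (λ.λ.λ.1)) (λ.λ.0)) (λ.(λ.λ.0 1) (λ.λ.λ.1))
  →1  λ.(λ.(λ.λ.λ.1) (λ.λ.λ.1)) (λ.λ.0)
  →2  λ.(λ.λ.λ.1) (λ.λ.λ.1)
  →3  λ.λ.λ.1

Answer: after 3 steps: λ.λ.λ.1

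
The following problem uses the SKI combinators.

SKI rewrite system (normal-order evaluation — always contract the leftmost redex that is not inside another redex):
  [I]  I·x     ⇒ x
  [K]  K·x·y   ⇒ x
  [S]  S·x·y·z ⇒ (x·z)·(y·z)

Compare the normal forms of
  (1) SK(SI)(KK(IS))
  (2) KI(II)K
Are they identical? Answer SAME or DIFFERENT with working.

Answer: SAME — A ⇓ K, B ⇓ K

Derivation:
Term A:
  start: SK(SI)(KK(IS))
  [1] K(KK(IS))(SI(KK(IS)))
  [2] KK(IS)
  [3] K

Term B:
  start: KI(II)K
  [1] IK
  [2] K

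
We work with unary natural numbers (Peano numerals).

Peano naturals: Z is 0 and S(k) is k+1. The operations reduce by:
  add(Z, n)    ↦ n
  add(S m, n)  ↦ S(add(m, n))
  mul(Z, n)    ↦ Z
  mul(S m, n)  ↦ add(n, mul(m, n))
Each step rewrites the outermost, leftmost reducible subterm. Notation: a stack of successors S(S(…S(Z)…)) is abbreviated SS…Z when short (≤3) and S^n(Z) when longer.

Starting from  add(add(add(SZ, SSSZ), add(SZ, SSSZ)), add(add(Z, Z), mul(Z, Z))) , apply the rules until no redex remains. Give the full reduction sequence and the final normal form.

  start: add(add(add(SZ, SSSZ), add(SZ, SSSZ)), add(add(Z, Z), mul(Z, Z)))
  step 1: add(add(S(add(Z, SSSZ)), add(SZ, SSSZ)), add(add(Z, Z), mul(Z, Z)))
  step 2: add(S(add(add(Z, SSSZ), add(SZ, SSSZ))), add(add(Z, Z), mul(Z, Z)))
  step 3: S(add(add(add(Z, SSSZ), add(SZ, SSSZ)), add(add(Z, Z), mul(Z, Z))))
  step 4: S(add(add(SSSZ, add(SZ, SSSZ)), add(add(Z, Z), mul(Z, Z))))
  step 5: S(add(S(add(SSZ, add(SZ, SSSZ))), add(add(Z, Z), mul(Z, Z))))
  step 6: S(S(add(add(SSZ, add(SZ, SSSZ)), add(add(Z, Z), mul(Z, Z)))))
  step 7: S(S(add(S(add(SZ, add(SZ, SSSZ))), add(add(Z, Z), mul(Z, Z)))))
  step 8: S(S(S(add(add(SZ, add(SZ, SSSZ)), add(add(Z, Z), mul(Z, Z))))))
  step 9: S(S(S(add(S(add(Z, add(SZ, SSSZ))), add(add(Z, Z), mul(Z, Z))))))
  step 10: S(S(S(S(add(add(Z, add(SZ, SSSZ)), add(add(Z, Z), mul(Z, Z)))))))
  step 11: S(S(S(S(add(add(SZ, SSSZ), add(add(Z, Z), mul(Z, Z)))))))
  step 12: S(S(S(S(add(S(add(Z, SSSZ)), add(add(Z, Z), mul(Z, Z)))))))
  step 13: S(S(S(S(S(add(add(Z, SSSZ), add(add(Z, Z), mul(Z, Z))))))))
  step 14: S(S(S(S(S(add(SSSZ, add(add(Z, Z), mul(Z, Z))))))))
  step 15: S(S(S(S(S(S(add(SSZ, add(add(Z, Z), mul(Z, Z)))))))))
  step 16: S(S(S(S(S(S(S(add(SZ, add(add(Z, Z), mul(Z, Z))))))))))
  step 17: S(S(S(S(S(S(S(S(add(Z, add(add(Z, Z), mul(Z, Z)))))))))))
  step 18: S(S(S(S(S(S(S(S(add(add(Z, Z), mul(Z, Z))))))))))
  step 19: S(S(S(S(S(S(S(S(add(Z, mul(Z, Z))))))))))
  step 20: S(S(S(S(S(S(S(S(mul(Z, Z)))))))))
  step 21: S^8(Z)

Answer: normal form = S^8(Z)  (in 21 steps)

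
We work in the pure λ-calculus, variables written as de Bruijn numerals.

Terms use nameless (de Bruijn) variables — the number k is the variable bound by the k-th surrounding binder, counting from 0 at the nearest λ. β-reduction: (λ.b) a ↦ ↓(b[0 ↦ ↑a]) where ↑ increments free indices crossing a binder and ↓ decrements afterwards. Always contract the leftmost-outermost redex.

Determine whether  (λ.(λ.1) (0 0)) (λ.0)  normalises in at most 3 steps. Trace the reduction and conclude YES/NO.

  start: (λ.(λ.1) (0 0)) (λ.0)
  →1  (λ.λ.0) ((λ.0) (λ.0))
  →2  λ.0

Answer: YES — reaches normal form λ.0 in 2 ≤ 3 steps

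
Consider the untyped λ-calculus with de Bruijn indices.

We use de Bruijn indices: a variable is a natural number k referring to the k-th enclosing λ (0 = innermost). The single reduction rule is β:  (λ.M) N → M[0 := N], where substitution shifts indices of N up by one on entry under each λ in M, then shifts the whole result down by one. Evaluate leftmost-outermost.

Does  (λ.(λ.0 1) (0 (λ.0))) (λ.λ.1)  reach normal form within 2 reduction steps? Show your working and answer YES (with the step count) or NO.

  start: (λ.(λ.0 1) (0 (λ.0))) (λ.λ.1)
  step 1: (λ.0 (λ.λ.1)) ((λ.λ.1) (λ.0))
  step 2: (λ.λ.1) (λ.0) (λ.λ.1)

Answer: NO — after 2 steps the term is (λ.λ.1) (λ.0) (λ.λ.1), not yet normal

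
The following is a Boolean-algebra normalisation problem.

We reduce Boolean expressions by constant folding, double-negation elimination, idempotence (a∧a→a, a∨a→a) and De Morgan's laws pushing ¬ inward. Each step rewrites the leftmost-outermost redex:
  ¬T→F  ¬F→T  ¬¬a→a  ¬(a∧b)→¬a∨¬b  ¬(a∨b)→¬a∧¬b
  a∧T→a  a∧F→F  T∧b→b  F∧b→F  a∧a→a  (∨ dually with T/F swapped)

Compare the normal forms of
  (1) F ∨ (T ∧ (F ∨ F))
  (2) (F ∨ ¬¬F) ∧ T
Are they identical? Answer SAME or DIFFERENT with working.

Term A:
  start: F ∨ (T ∧ (F ∨ F))
  →1  T ∧ (F ∨ F)
  →2  F ∨ F
  →3  F

Term B:
  start: (F ∨ ¬¬F) ∧ T
  →1  F ∨ ¬¬F
  →2  ¬¬F
  →3  F

Answer: SAME — A ⇓ F, B ⇓ F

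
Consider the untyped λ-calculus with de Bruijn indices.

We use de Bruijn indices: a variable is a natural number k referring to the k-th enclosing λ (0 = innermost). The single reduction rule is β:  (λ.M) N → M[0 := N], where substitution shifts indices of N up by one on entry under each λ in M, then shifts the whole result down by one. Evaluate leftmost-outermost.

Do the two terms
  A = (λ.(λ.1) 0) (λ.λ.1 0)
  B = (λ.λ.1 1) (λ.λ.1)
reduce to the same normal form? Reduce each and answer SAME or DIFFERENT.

Answer: DIFFERENT — A ⇓ λ.λ.1 0, B ⇓ λ.λ.λ.λ.1

Working:
Term A:
  start: (λ.(λ.1) 0) (λ.λ.1 0)
  →1  (λ.λ.λ.1 0) (λ.λ.1 0)
  →2  λ.λ.1 0

Term B:
  start: (λ.λ.1 1) (λ.λ.1)
  →1  λ.(λ.λ.1) (λ.λ.1)
  →2  λ.λ.λ.λ.1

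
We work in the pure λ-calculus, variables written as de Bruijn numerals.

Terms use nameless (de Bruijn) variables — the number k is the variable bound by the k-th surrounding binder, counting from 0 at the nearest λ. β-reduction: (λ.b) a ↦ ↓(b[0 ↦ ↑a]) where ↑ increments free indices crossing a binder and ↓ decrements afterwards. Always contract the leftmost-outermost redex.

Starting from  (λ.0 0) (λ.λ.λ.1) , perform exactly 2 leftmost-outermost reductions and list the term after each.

Answer: after 2 steps: λ.λ.1

Derivation:
  start: (λ.0 0) (λ.λ.λ.1)
  step 1: (λ.λ.λ.1) (λ.λ.λ.1)
  step 2: λ.λ.1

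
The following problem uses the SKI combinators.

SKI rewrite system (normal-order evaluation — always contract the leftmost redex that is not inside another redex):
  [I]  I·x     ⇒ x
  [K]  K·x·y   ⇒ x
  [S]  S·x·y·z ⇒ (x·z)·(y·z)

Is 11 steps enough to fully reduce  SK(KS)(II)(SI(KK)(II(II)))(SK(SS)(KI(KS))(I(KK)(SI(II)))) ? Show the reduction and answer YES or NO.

  start: SK(KS)(II)(SI(KK)(II(II)))(SK(SS)(KI(KS))(I(KK)(SI(II))))
  →1  K(II)(KS(II))(SI(KK)(II(II)))(SK(SS)(KI(KS))(I(KK)(SI(II))))
  →2  II(SI(KK)(II(II)))(SK(SS)(KI(KS))(I(KK)(SI(II))))
  →3  I(SI(KK)(II(II)))(SK(SS)(KI(KS))(I(KK)(SI(II))))
  →4  SI(KK)(II(II))(SK(SS)(KI(KS))(I(KK)(SI(II))))
  →5  I(II(II))(KK(II(II)))(SK(SS)(KI(KS))(I(KK)(SI(II))))
  →6  II(II)(KK(II(II)))(SK(SS)(KI(KS))(I(KK)(SI(II))))
  →7  I(II)(KK(II(II)))(SK(SS)(KI(KS))(I(KK)(SI(II))))
  →8  II(KK(II(II)))(SK(SS)(KI(KS))(I(KK)(SI(II))))
  →9  I(KK(II(II)))(SK(SS)(KI(KS))(I(KK)(SI(II))))
  →10  KK(II(II))(SK(SS)(KI(KS))(I(KK)(SI(II))))
  →11  K(SK(SS)(KI(KS))(I(KK)(SI(II))))

Answer: NO — after 11 steps the term is K(SK(SS)(KI(KS))(I(KK)(SI(II)))), not yet normal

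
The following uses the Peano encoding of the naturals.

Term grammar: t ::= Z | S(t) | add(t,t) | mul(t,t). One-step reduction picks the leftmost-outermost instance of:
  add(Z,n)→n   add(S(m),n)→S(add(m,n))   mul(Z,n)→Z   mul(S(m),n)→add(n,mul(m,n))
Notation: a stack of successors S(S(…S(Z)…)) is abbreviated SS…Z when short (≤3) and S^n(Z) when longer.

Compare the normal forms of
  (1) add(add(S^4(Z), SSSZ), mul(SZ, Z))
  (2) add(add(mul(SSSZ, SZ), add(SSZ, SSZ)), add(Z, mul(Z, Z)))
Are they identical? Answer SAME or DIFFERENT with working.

Term A:
  start: add(add(S^4(Z), SSSZ), mul(SZ, Z))
  [1] add(S(add(SSSZ, SSSZ)), mul(SZ, Z))
  [2] S(add(add(SSSZ, SSSZ), mul(SZ, Z)))
  [3] S(add(S(add(SSZ, SSSZ)), mul(SZ, Z)))
  [4] S(S(add(add(SSZ, SSSZ), mul(SZ, Z))))
  [5] S(S(add(S(add(SZ, SSSZ)), mul(SZ, Z))))
  [6] S(S(S(add(add(SZ, SSSZ), mul(SZ, Z)))))
  [7] S(S(S(add(S(add(Z, SSSZ)), mul(SZ, Z)))))
  [8] S(S(S(S(add(add(Z, SSSZ), mul(SZ, Z))))))
  [9] S(S(S(S(add(SSSZ, mul(SZ, Z))))))
  [10] S(S(S(S(S(add(SSZ, mul(SZ, Z)))))))
  [11] S(S(S(S(S(S(add(SZ, mul(SZ, Z))))))))
  [12] S(S(S(S(S(S(S(add(Z, mul(SZ, Z)))))))))
  [13] S(S(S(S(S(S(S(mul(SZ, Z))))))))
  [14] S(S(S(S(S(S(S(add(Z, mul(Z, Z)))))))))
  [15] S(S(S(S(S(S(S(mul(Z, Z))))))))
  [16] S^7(Z)

Term B:
  start: add(add(mul(SSSZ, SZ), add(SSZ, SSZ)), add(Z, mul(Z, Z)))
  [1] add(add(add(SZ, mul(SSZ, SZ)), add(SSZ, SSZ)), add(Z, mul(Z, Z)))
  [2] add(add(S(add(Z, mul(SSZ, SZ))), add(SSZ, SSZ)), add(Z, mul(Z, Z)))
  [3] add(S(add(add(Z, mul(SSZ, SZ)), add(SSZ, SSZ))), add(Z, mul(Z, Z)))
  [4] S(add(add(add(Z, mul(SSZ, SZ)), add(SSZ, SSZ)), add(Z, mul(Z, Z))))
  [5] S(add(add(mul(SSZ, SZ), add(SSZ, SSZ)), add(Z, mul(Z, Z))))
  [6] S(add(add(add(SZ, mul(SZ, SZ)), add(SSZ, SSZ)), add(Z, mul(Z, Z))))
  [7] S(add(add(S(add(Z, mul(SZ, SZ))), add(SSZ, SSZ)), add(Z, mul(Z, Z))))
  [8] S(add(S(add(add(Z, mul(SZ, SZ)), add(SSZ, SSZ))), add(Z, mul(Z, Z))))
  [9] S(S(add(add(add(Z, mul(SZ, SZ)), add(SSZ, SSZ)), add(Z, mul(Z, Z)))))
  [10] S(S(add(add(mul(SZ, SZ), add(SSZ, SSZ)), add(Z, mul(Z, Z)))))
  [11] S(S(add(add(add(SZ, mul(Z, SZ)), add(SSZ, SSZ)), add(Z, mul(Z, Z)))))
  [12] S(S(add(add(S(add(Z, mul(Z, SZ))), add(SSZ, SSZ)), add(Z, mul(Z, Z)))))
  [13] S(S(add(S(add(add(Z, mul(Z, SZ)), add(SSZ, SSZ))), add(Z, mul(Z, Z)))))
  [14] S(S(S(add(add(add(Z, mul(Z, SZ)), add(SSZ, SSZ)), add(Z, mul(Z, Z))))))
  [15] S(S(S(add(add(mul(Z, SZ), add(SSZ, SSZ)), add(Z, mul(Z, Z))))))
  [16] S(S(S(add(add(Z, add(SSZ, SSZ)), add(Z, mul(Z, Z))))))
  [17] S(S(S(add(add(SSZ, SSZ), add(Z, mul(Z, Z))))))
  [18] S(S(S(add(S(add(SZ, SSZ)), add(Z, mul(Z, Z))))))
  [19] S(S(S(S(add(add(SZ, SSZ), add(Z, mul(Z, Z)))))))
  [20] S(S(S(S(add(S(add(Z, SSZ)), add(Z, mul(Z, Z)))))))
  [21] S(S(S(S(S(add(add(Z, SSZ), add(Z, mul(Z, Z))))))))
  [22] S(S(S(S(S(add(SSZ, add(Z, mul(Z, Z))))))))
  [23] S(S(S(S(S(S(add(SZ, add(Z, mul(Z, Z)))))))))
  [24] S(S(S(S(S(S(S(add(Z, add(Z, mul(Z, Z))))))))))
  [25] S(S(S(S(S(S(S(add(Z, mul(Z, Z)))))))))
  [26] S(S(S(S(S(S(S(mul(Z, Z))))))))
  [27] S^7(Z)

Answer: SAME — A ⇓ S^7(Z), B ⇓ S^7(Z)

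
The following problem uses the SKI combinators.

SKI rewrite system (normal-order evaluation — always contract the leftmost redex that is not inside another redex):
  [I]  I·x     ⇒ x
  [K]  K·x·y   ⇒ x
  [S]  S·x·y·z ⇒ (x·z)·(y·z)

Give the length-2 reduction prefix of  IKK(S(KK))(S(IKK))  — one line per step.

Answer: after 2 steps: K(S(IKK))

Reduction:
  start: IKK(S(KK))(S(IKK))
  step 1: KK(S(KK))(S(IKK))
  step 2: K(S(IKK))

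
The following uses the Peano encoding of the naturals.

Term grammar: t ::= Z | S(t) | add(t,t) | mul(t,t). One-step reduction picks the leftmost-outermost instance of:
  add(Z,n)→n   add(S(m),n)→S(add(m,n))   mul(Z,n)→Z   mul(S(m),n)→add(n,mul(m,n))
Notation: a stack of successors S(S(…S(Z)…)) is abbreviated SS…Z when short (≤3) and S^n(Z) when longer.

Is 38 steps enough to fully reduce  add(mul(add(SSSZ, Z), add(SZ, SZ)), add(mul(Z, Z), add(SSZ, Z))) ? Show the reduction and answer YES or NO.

  start: add(mul(add(SSSZ, Z), add(SZ, SZ)), add(mul(Z, Z), add(SSZ, Z)))
  step 1: add(mul(S(add(SSZ, Z)), add(SZ, SZ)), add(mul(Z, Z), add(SSZ, Z)))
  step 2: add(add(add(SZ, SZ), mul(add(SSZ, Z), add(SZ, SZ))), add(mul(Z, Z), add(SSZ, Z)))
  step 3: add(add(S(add(Z, SZ)), mul(add(SSZ, Z), add(SZ, SZ))), add(mul(Z, Z), add(SSZ, Z)))
  step 4: add(S(add(add(Z, SZ), mul(add(SSZ, Z), add(SZ, SZ)))), add(mul(Z, Z), add(SSZ, Z)))
  step 5: S(add(add(add(Z, SZ), mul(add(SSZ, Z), add(SZ, SZ))), add(mul(Z, Z), add(SSZ, Z))))
  step 6: S(add(add(SZ, mul(add(SSZ, Z), add(SZ, SZ))), add(mul(Z, Z), add(SSZ, Z))))
  step 7: S(add(S(add(Z, mul(add(SSZ, Z), add(SZ, SZ)))), add(mul(Z, Z), add(SSZ, Z))))
  step 8: S(S(add(add(Z, mul(add(SSZ, Z), add(SZ, SZ))), add(mul(Z, Z), add(SSZ, Z)))))
  step 9: S(S(add(mul(add(SSZ, Z), add(SZ, SZ)), add(mul(Z, Z), add(SSZ, Z)))))
  step 10: S(S(add(mul(S(add(SZ, Z)), add(SZ, SZ)), add(mul(Z, Z), add(SSZ, Z)))))
  step 11: S(S(add(add(add(SZ, SZ), mul(add(SZ, Z), add(SZ, SZ))), add(mul(Z, Z), add(SSZ, Z)))))
  step 12: S(S(add(add(S(add(Z, SZ)), mul(add(SZ, Z), add(SZ, SZ))), add(mul(Z, Z), add(SSZ, Z)))))
  step 13: S(S(add(S(add(add(Z, SZ), mul(add(SZ, Z), add(SZ, SZ)))), add(mul(Z, Z), add(SSZ, Z)))))
  step 14: S(S(S(add(add(add(Z, SZ), mul(add(SZ, Z), add(SZ, SZ))), add(mul(Z, Z), add(SSZ, Z))))))
  step 15: S(S(S(add(add(SZ, mul(add(SZ, Z), add(SZ, SZ))), add(mul(Z, Z), add(SSZ, Z))))))
  step 16: S(S(S(add(S(add(Z, mul(add(SZ, Z), add(SZ, SZ)))), add(mul(Z, Z), add(SSZ, Z))))))
  step 17: S(S(S(S(add(add(Z, mul(add(SZ, Z), add(SZ, SZ))), add(mul(Z, Z), add(SSZ, Z)))))))
  step 18: S(S(S(S(add(mul(add(SZ, Z), add(SZ, SZ)), add(mul(Z, Z), add(SSZ, Z)))))))
  step 19: S(S(S(S(add(mul(S(add(Z, Z)), add(SZ, SZ)), add(mul(Z, Z), add(SSZ, Z)))))))
  step 20: S(S(S(S(add(add(add(SZ, SZ), mul(add(Z, Z), add(SZ, SZ))), add(mul(Z, Z), add(SSZ, Z)))))))
  step 21: S(S(S(S(add(add(S(add(Z, SZ)), mul(add(Z, Z), add(SZ, SZ))), add(mul(Z, Z), add(SSZ, Z)))))))
  step 22: S(S(S(S(add(S(add(add(Z, SZ), mul(add(Z, Z), add(SZ, SZ)))), add(mul(Z, Z), add(SSZ, Z)))))))
  step 23: S(S(S(S(S(add(add(add(Z, SZ), mul(add(Z, Z), add(SZ, SZ))), add(mul(Z, Z), add(SSZ, Z))))))))
  step 24: S(S(S(S(S(add(add(SZ, mul(add(Z, Z), add(SZ, SZ))), add(mul(Z, Z), add(SSZ, Z))))))))
  step 25: S(S(S(S(S(add(S(add(Z, mul(add(Z, Z), add(SZ, SZ)))), add(mul(Z, Z), add(SSZ, Z))))))))
  step 26: S(S(S(S(S(S(add(add(Z, mul(add(Z, Z), add(SZ, SZ))), add(mul(Z, Z), add(SSZ, Z)))))))))
  step 27: S(S(S(S(S(S(add(mul(add(Z, Z), add(SZ, SZ)), add(mul(Z, Z), add(SSZ, Z)))))))))
  step 28: S(S(S(S(S(S(add(mul(Z, add(SZ, SZ)), add(mul(Z, Z), add(SSZ, Z)))))))))
  step 29: S(S(S(S(S(S(add(Z, add(mul(Z, Z), add(SSZ, Z)))))))))
  step 30: S(S(S(S(S(S(add(mul(Z, Z), add(SSZ, Z))))))))
  step 31: S(S(S(S(S(S(add(Z, add(SSZ, Z))))))))
  step 32: S(S(S(S(S(S(add(SSZ, Z)))))))
  step 33: S(S(S(S(S(S(S(add(SZ, Z))))))))
  step 34: S(S(S(S(S(S(S(S(add(Z, Z)))))))))
  step 35: S^8(Z)

Answer: YES — reaches normal form S^8(Z) in 35 ≤ 38 steps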